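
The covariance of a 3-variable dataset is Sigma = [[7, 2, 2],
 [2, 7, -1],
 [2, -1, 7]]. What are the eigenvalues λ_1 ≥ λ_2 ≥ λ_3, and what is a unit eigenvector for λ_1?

Step 1 — characteristic polynomial p(λ) = det(λI - Sigma) = λ³ - tr·λ² + c_1·λ - det, where tr = trace, c_1 = sum of the principal 2×2 minors, det = det(Sigma):
  tr = 7 + 7 + 7 = 21,
  c_1 = (7·7 - (2)²) + (7·7 - (2)²) + (7·7 - (-1)²) = 45 + 45 + 48 = 138,
  det = 7·(7·7 - (-1)²) - (2)·((2)·7 - (-1)·(2)) + (2)·((2)·(-1) - 7·(2)) = 7·(48) - (2)·(16) + (2)·(-16) = 272.
  So p(λ) = λ³ - 21λ² + 138λ - 272.
Step 2 — look for an integer root (rational root theorem: any rational root is an integer divisor of 272). Testing λ = 8:
  p(8) = 512 - 1344 + 1104 - 272 = 0  ✓
  Dividing out (λ - 8): p(λ) = (λ - 8)(λ² - 13λ + 34).
Step 3 — remaining eigenvalues from the quadratic λ² - 13λ + 34 = 0:
  Δ = 13² - 4·34 = 169 - 136 = 33,  λ = (13 ± √33)/2 = (13 ± 5.7446)/2 ≈ 9.3723 or 3.6277.
  Sorted: λ_1 = 9.3723,  λ_2 = 8,  λ_3 = 3.6277  (check: sum = 21 = tr ✓).

Step 4 — unit eigenvector for λ_1 ≈ 9.3723: v spans the null space of (Sigma - λ_1 I), whose rows are
  r_1 = (-2.3723, 2, 2),  r_2 = (2, -2.3723, -1),  r_3 = (2, -1, -2.3723).
  v is orthogonal to every row, so take v ∝ r_1 × r_2 = ((2)·(-1) - (2)·(-2.3723), (2)·(2) - (-2.3723)·(-1), (-2.3723)·(-2.3723) - (2)·(2)) ≈ (2.7446, 1.6277, 1.6277).
  Let u = (2.7446, 1.6277, 1.6277).
  ||u|| = √((2.7446)² + (1.6277)² + (1.6277)²) = √(12.8316) ≈ 3.5821,  v_1 = u/||u|| ≈ (0.7662, 0.4544, 0.4544) (||v_1|| = 1).

λ_1 = 9.3723,  λ_2 = 8,  λ_3 = 3.6277;  v_1 ≈ (0.7662, 0.4544, 0.4544)


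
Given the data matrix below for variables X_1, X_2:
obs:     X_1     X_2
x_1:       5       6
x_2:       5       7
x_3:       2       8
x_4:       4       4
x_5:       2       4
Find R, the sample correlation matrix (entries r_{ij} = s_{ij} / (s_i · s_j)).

Step 1 — column means:
  mean(X_1) = (5 + 5 + 2 + 4 + 2) / 5 = 18/5 = 3.6
  mean(X_2) = (6 + 7 + 8 + 4 + 4) / 5 = 29/5 = 5.8

Step 2 — sample variances and covariances s[i,j] = (1/(n-1)) · Σ_k (x_{k,i} - mean_i) · (x_{k,j} - mean_j), with n-1 = 4:
  s[X_1,X_1] = ((1.4)·(1.4) + (1.4)·(1.4) + (-1.6)·(-1.6) + (0.4)·(0.4) + (-1.6)·(-1.6)) / 4 = 9.2/4 = 2.3
  s[X_1,X_2] = ((1.4)·(0.2) + (1.4)·(1.2) + (-1.6)·(2.2) + (0.4)·(-1.8) + (-1.6)·(-1.8)) / 4 = 0.6/4 = 0.15
  s[X_2,X_2] = ((0.2)·(0.2) + (1.2)·(1.2) + (2.2)·(2.2) + (-1.8)·(-1.8) + (-1.8)·(-1.8)) / 4 = 12.8/4 = 3.2
  Sample standard deviations s_i = √(s[i,i]):
  s(X_1) = √(2.3) = 1.5166
  s(X_2) = √(3.2) = 1.7889

Step 3 — r_{ij} = s_{ij} / (s_i · s_j):
  r[X_1,X_1] = 1 (diagonal).
  r[X_1,X_2] = 0.15 / (1.5166 · 1.7889) = 0.15 / 2.7129 = 0.0553
  r[X_2,X_2] = 1 (diagonal).

R is symmetric with unit diagonal. Assembling:

R = [[1, 0.0553],
 [0.0553, 1]]


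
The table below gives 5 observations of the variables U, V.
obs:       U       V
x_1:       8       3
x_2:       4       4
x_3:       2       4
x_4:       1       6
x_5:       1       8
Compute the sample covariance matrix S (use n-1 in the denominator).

Step 1 — column means:
  mean(U) = (8 + 4 + 2 + 1 + 1) / 5 = 16/5 = 3.2
  mean(V) = (3 + 4 + 4 + 6 + 8) / 5 = 25/5 = 5

Step 2 — sample covariance S[i,j] = (1/(n-1)) · Σ_k (x_{k,i} - mean_i) · (x_{k,j} - mean_j), with n-1 = 4.
  S[U,U] = ((4.8)·(4.8) + (0.8)·(0.8) + (-1.2)·(-1.2) + (-2.2)·(-2.2) + (-2.2)·(-2.2)) / 4 = 34.8/4 = 8.7
  S[U,V] = ((4.8)·(-2) + (0.8)·(-1) + (-1.2)·(-1) + (-2.2)·(1) + (-2.2)·(3)) / 4 = -18/4 = -4.5
  S[V,V] = ((-2)·(-2) + (-1)·(-1) + (-1)·(-1) + (1)·(1) + (3)·(3)) / 4 = 16/4 = 4

S is symmetric (S[j,i] = S[i,j]). Assembling:

S = [[8.7, -4.5],
 [-4.5, 4]]


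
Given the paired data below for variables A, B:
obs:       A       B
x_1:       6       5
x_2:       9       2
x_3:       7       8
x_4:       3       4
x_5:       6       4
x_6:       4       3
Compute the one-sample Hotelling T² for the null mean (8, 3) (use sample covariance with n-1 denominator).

Step 1 — sample mean vector:
  mean(A) = (6 + 9 + 7 + 3 + 6 + 4) / 6 = 35/6 = 5.8333
  mean(B) = (5 + 2 + 8 + 4 + 4 + 3) / 6 = 26/6 = 4.3333
  x̄ = (5.8333, 4.3333),  deviation x̄ - mu_0 = (5.8333, 4.3333) - (8, 3) = (-2.1667, 1.3333).

Step 2 — sample covariance matrix, S[i,j] = (1/(n-1)) · Σ_k (x_{k,i} - mean_i) · (x_{k,j} - mean_j), divisor n-1 = 5:
  S[A,A] = ((0.1667)·(0.1667) + (3.1667)·(3.1667) + (1.1667)·(1.1667) + (-2.8333)·(-2.8333) + (0.1667)·(0.1667) + (-1.8333)·(-1.8333)) / 5 = 22.8333/5 = 4.5667
  S[A,B] = ((0.1667)·(0.6667) + (3.1667)·(-2.3333) + (1.1667)·(3.6667) + (-2.8333)·(-0.3333) + (0.1667)·(-0.3333) + (-1.8333)·(-1.3333)) / 5 = 0.3333/5 = 0.0667
  S[B,B] = ((0.6667)·(0.6667) + (-2.3333)·(-2.3333) + (3.6667)·(3.6667) + (-0.3333)·(-0.3333) + (-0.3333)·(-0.3333) + (-1.3333)·(-1.3333)) / 5 = 21.3333/5 = 4.2667
  S = [[4.5667, 0.0667],
 [0.0667, 4.2667]].

Step 3 — invert S. det(S) = 4.5667·4.2667 - (0.0667)² = 19.48.
  S^{-1} = (1/det) · [[d, -b], [-b, a]] = [[0.219, -0.0034],
 [-0.0034, 0.2344]].

Step 4 — quadratic form (x̄ - mu_0)^T · S^{-1} · (x̄ - mu_0):
  S^{-1} · (x̄ - mu_0) = (-0.4791, 0.32),
  (x̄ - mu_0)^T · [...] = (-2.1667)·(-0.4791) + (1.3333)·(0.32) = 1.4648.

Step 5 — scale by n: T² = 6 · 1.4648 = 8.7885.

T² ≈ 8.7885


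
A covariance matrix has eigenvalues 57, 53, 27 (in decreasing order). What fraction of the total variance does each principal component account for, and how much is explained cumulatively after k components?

Step 1 — total variance = trace(Sigma) = Σ λ_i = 57 + 53 + 27 = 137.

Step 2 — fraction explained by component i = λ_i / Σ λ:
  PC1: 57/137 = 0.4161
  PC2: 53/137 = 0.3869
  PC3: 27/137 = 0.1971

Step 3 — cumulative fraction after k components = (λ_1 + ... + λ_k) / Σ λ:
  k = 1: 57/137 = 0.4161
  k = 2: (57 + 53)/137 = 110/137 = 0.8029
  k = 3: (57 + 53 + 27)/137 = 137/137 = 1

Summary (fraction, with percent):

explained: PC1 0.4161 (41.61%), PC2 0.3869 (38.69%), PC3 0.1971 (19.71%);  cumulative: 0.4161, 0.8029, 1


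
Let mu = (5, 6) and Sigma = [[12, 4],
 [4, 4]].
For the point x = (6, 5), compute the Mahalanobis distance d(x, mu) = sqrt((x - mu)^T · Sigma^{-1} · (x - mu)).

Step 1 — centre the observation: (x - mu) = (1, -1).

Step 2 — invert Sigma. det(Sigma) = 12·4 - (4)² = 32.
  Sigma^{-1} = (1/det) · [[d, -b], [-b, a]] = [[0.125, -0.125],
 [-0.125, 0.375]].

Step 3 — form the quadratic (x - mu)^T · Sigma^{-1} · (x - mu):
  Sigma^{-1} · (x - mu) = (0.25, -0.5).
  (x - mu)^T · [Sigma^{-1} · (x - mu)] = (1)·(0.25) + (-1)·(-0.5) = 0.75.

Step 4 — take square root: d = √(0.75) ≈ 0.866.

d(x, mu) = √(0.75) ≈ 0.866


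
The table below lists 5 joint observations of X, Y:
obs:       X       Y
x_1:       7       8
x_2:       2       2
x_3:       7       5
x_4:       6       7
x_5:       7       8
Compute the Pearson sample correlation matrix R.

Step 1 — column means:
  mean(X) = (7 + 2 + 7 + 6 + 7) / 5 = 29/5 = 5.8
  mean(Y) = (8 + 2 + 5 + 7 + 8) / 5 = 30/5 = 6

Step 2 — sample variances and covariances s[i,j] = (1/(n-1)) · Σ_k (x_{k,i} - mean_i) · (x_{k,j} - mean_j), with n-1 = 4:
  s[X,X] = ((1.2)·(1.2) + (-3.8)·(-3.8) + (1.2)·(1.2) + (0.2)·(0.2) + (1.2)·(1.2)) / 4 = 18.8/4 = 4.7
  s[X,Y] = ((1.2)·(2) + (-3.8)·(-4) + (1.2)·(-1) + (0.2)·(1) + (1.2)·(2)) / 4 = 19/4 = 4.75
  s[Y,Y] = ((2)·(2) + (-4)·(-4) + (-1)·(-1) + (1)·(1) + (2)·(2)) / 4 = 26/4 = 6.5
  Sample standard deviations s_i = √(s[i,i]):
  s(X) = √(4.7) = 2.1679
  s(Y) = √(6.5) = 2.5495

Step 3 — r_{ij} = s_{ij} / (s_i · s_j):
  r[X,X] = 1 (diagonal).
  r[X,Y] = 4.75 / (2.1679 · 2.5495) = 4.75 / 5.5272 = 0.8594
  r[Y,Y] = 1 (diagonal).

R is symmetric with unit diagonal. Assembling:

R = [[1, 0.8594],
 [0.8594, 1]]


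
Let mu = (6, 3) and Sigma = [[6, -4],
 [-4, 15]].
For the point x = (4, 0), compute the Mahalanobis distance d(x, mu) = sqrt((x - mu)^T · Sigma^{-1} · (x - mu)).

Step 1 — centre the observation: (x - mu) = (-2, -3).

Step 2 — invert Sigma. det(Sigma) = 6·15 - (-4)² = 74.
  Sigma^{-1} = (1/det) · [[d, -b], [-b, a]] = [[0.2027, 0.0541],
 [0.0541, 0.0811]].

Step 3 — form the quadratic (x - mu)^T · Sigma^{-1} · (x - mu):
  Sigma^{-1} · (x - mu) = (-0.5676, -0.3514).
  (x - mu)^T · [Sigma^{-1} · (x - mu)] = (-2)·(-0.5676) + (-3)·(-0.3514) = 2.1892.

Step 4 — take square root: d = √(2.1892) ≈ 1.4796.

d(x, mu) = √(2.1892) ≈ 1.4796


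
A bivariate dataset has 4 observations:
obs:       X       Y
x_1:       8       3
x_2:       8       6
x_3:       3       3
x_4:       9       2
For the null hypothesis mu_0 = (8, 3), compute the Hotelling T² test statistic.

Step 1 — sample mean vector:
  mean(X) = (8 + 8 + 3 + 9) / 4 = 28/4 = 7
  mean(Y) = (3 + 6 + 3 + 2) / 4 = 14/4 = 3.5
  x̄ = (7, 3.5),  deviation x̄ - mu_0 = (7, 3.5) - (8, 3) = (-1, 0.5).

Step 2 — sample covariance matrix, S[i,j] = (1/(n-1)) · Σ_k (x_{k,i} - mean_i) · (x_{k,j} - mean_j), divisor n-1 = 3:
  S[X,X] = ((1)·(1) + (1)·(1) + (-4)·(-4) + (2)·(2)) / 3 = 22/3 = 7.3333
  S[X,Y] = ((1)·(-0.5) + (1)·(2.5) + (-4)·(-0.5) + (2)·(-1.5)) / 3 = 1/3 = 0.3333
  S[Y,Y] = ((-0.5)·(-0.5) + (2.5)·(2.5) + (-0.5)·(-0.5) + (-1.5)·(-1.5)) / 3 = 9/3 = 3
  S = [[7.3333, 0.3333],
 [0.3333, 3]].

Step 3 — invert S. det(S) = 7.3333·3 - (0.3333)² = 21.8889.
  S^{-1} = (1/det) · [[d, -b], [-b, a]] = [[0.1371, -0.0152],
 [-0.0152, 0.335]].

Step 4 — quadratic form (x̄ - mu_0)^T · S^{-1} · (x̄ - mu_0):
  S^{-1} · (x̄ - mu_0) = (-0.1447, 0.1827),
  (x̄ - mu_0)^T · [...] = (-1)·(-0.1447) + (0.5)·(0.1827) = 0.236.

Step 5 — scale by n: T² = 4 · 0.236 = 0.9442.

T² ≈ 0.9442


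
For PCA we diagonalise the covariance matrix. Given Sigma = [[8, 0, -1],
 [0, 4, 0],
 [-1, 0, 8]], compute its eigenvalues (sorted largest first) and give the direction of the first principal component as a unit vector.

Step 1 — characteristic polynomial p(λ) = det(λI - Sigma) = λ³ - tr·λ² + c_1·λ - det, where tr = trace, c_1 = sum of the principal 2×2 minors, det = det(Sigma):
  tr = 8 + 4 + 8 = 20,
  c_1 = (8·4 - (0)²) + (8·8 - (-1)²) + (4·8 - (0)²) = 32 + 63 + 32 = 127,
  det = 8·(4·8 - (0)²) - (0)·((0)·8 - (0)·(-1)) + (-1)·((0)·(0) - 4·(-1)) = 8·(32) - (0)·(0) + (-1)·(4) = 252.
  So p(λ) = λ³ - 20λ² + 127λ - 252.
Step 2 — look for an integer root (rational root theorem: any rational root is an integer divisor of 252). Testing λ = 4:
  p(4) = 64 - 320 + 508 - 252 = 0  ✓
  Dividing out (λ - 4): p(λ) = (λ - 4)(λ² - 16λ + 63).
Step 3 — remaining eigenvalues from the quadratic λ² - 16λ + 63 = 0:
  Δ = 16² - 4·63 = 256 - 252 = 4,  λ = (16 ± √4)/2 = (16 ± 2)/2 = 9 or 7.
  Sorted: λ_1 = 9,  λ_2 = 7,  λ_3 = 4  (check: sum = 20 = tr ✓).

Step 4 — unit eigenvector for λ_1 = 9: v spans the null space of (Sigma - λ_1 I), whose rows are
  r_1 = (-1, 0, -1),  r_2 = (0, -5, 0),  r_3 = (-1, 0, -1).
  v is orthogonal to every row, so take v ∝ r_1 × r_2 = ((0)·(0) - (-1)·(-5), (-1)·(0) - (-1)·(0), (-1)·(-5) - (0)·(0)) = (-5, 0, 5).
  Rescale (divide by 5; multiply by -1 so the first nonzero entry is positive): u = (1, 0, -1).
  ||u|| = √((1)² + (0)² + (-1)²) = √(2) ≈ 1.4142,  v_1 = u/||u|| ≈ (0.7071, 0, -0.7071) (||v_1|| = 1).

λ_1 = 9,  λ_2 = 7,  λ_3 = 4;  v_1 ≈ (0.7071, 0, -0.7071)


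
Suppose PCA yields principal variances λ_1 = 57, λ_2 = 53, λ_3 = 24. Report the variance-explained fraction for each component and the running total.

Step 1 — total variance = trace(Sigma) = Σ λ_i = 57 + 53 + 24 = 134.

Step 2 — fraction explained by component i = λ_i / Σ λ:
  PC1: 57/134 = 0.4254
  PC2: 53/134 = 0.3955
  PC3: 24/134 = 0.1791

Step 3 — cumulative fraction after k components = (λ_1 + ... + λ_k) / Σ λ:
  k = 1: 57/134 = 0.4254
  k = 2: (57 + 53)/134 = 110/134 = 0.8209
  k = 3: (57 + 53 + 24)/134 = 134/134 = 1

Summary (fraction, with percent):

explained: PC1 0.4254 (42.54%), PC2 0.3955 (39.55%), PC3 0.1791 (17.91%);  cumulative: 0.4254, 0.8209, 1


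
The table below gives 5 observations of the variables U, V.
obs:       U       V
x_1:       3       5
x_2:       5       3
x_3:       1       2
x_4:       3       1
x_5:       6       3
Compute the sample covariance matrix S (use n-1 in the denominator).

Step 1 — column means:
  mean(U) = (3 + 5 + 1 + 3 + 6) / 5 = 18/5 = 3.6
  mean(V) = (5 + 3 + 2 + 1 + 3) / 5 = 14/5 = 2.8

Step 2 — sample covariance S[i,j] = (1/(n-1)) · Σ_k (x_{k,i} - mean_i) · (x_{k,j} - mean_j), with n-1 = 4.
  S[U,U] = ((-0.6)·(-0.6) + (1.4)·(1.4) + (-2.6)·(-2.6) + (-0.6)·(-0.6) + (2.4)·(2.4)) / 4 = 15.2/4 = 3.8
  S[U,V] = ((-0.6)·(2.2) + (1.4)·(0.2) + (-2.6)·(-0.8) + (-0.6)·(-1.8) + (2.4)·(0.2)) / 4 = 2.6/4 = 0.65
  S[V,V] = ((2.2)·(2.2) + (0.2)·(0.2) + (-0.8)·(-0.8) + (-1.8)·(-1.8) + (0.2)·(0.2)) / 4 = 8.8/4 = 2.2

S is symmetric (S[j,i] = S[i,j]). Assembling:

S = [[3.8, 0.65],
 [0.65, 2.2]]


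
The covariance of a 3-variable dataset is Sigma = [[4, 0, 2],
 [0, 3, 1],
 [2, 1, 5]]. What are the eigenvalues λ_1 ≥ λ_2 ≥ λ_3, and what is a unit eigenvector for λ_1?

Step 1 — characteristic polynomial p(λ) = det(λI - Sigma) = λ³ - tr·λ² + c_1·λ - det, where tr = trace, c_1 = sum of the principal 2×2 minors, det = det(Sigma):
  tr = 4 + 3 + 5 = 12,
  c_1 = (4·3 - (0)²) + (4·5 - (2)²) + (3·5 - (1)²) = 12 + 16 + 14 = 42,
  det = 4·(3·5 - (1)²) - (0)·((0)·5 - (1)·(2)) + (2)·((0)·(1) - 3·(2)) = 4·(14) - (0)·(-2) + (2)·(-6) = 44.
  So p(λ) = λ³ - 12λ² + 42λ - 44.
Step 2 — look for an integer root (rational root theorem: any rational root is an integer divisor of 44). Testing λ = 2:
  p(2) = 8 - 48 + 84 - 44 = 0  ✓
  Dividing out (λ - 2): p(λ) = (λ - 2)(λ² - 10λ + 22).
Step 3 — remaining eigenvalues from the quadratic λ² - 10λ + 22 = 0:
  Δ = 10² - 4·22 = 100 - 88 = 12,  λ = (10 ± √12)/2 = (10 ± 3.4641)/2 ≈ 6.7321 or 3.2679.
  Sorted: λ_1 = 6.7321,  λ_2 = 3.2679,  λ_3 = 2  (check: sum = 12 = tr ✓).

Step 4 — unit eigenvector for λ_1 ≈ 6.7321: v spans the null space of (Sigma - λ_1 I), whose rows are
  r_1 = (-2.7321, 0, 2),  r_2 = (0, -3.7321, 1),  r_3 = (2, 1, -1.7321).
  v is orthogonal to every row, so take v ∝ r_1 × r_2 = ((0)·(1) - (2)·(-3.7321), (2)·(0) - (-2.7321)·(1), (-2.7321)·(-3.7321) - (0)·(0)) ≈ (7.4641, 2.7321, 10.1962).
  Let u = (7.4641, 2.7321, 10.1962).
  ||u|| = √((7.4641)² + (2.7321)² + (10.1962)²) = √(167.1384) ≈ 12.9282,  v_1 = u/||u|| ≈ (0.5774, 0.2113, 0.7887) (||v_1|| = 1).

λ_1 = 6.7321,  λ_2 = 3.2679,  λ_3 = 2;  v_1 ≈ (0.5774, 0.2113, 0.7887)


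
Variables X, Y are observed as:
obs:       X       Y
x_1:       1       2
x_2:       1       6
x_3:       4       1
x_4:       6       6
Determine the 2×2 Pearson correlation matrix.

Step 1 — column means:
  mean(X) = (1 + 1 + 4 + 6) / 4 = 12/4 = 3
  mean(Y) = (2 + 6 + 1 + 6) / 4 = 15/4 = 3.75

Step 2 — sample variances and covariances s[i,j] = (1/(n-1)) · Σ_k (x_{k,i} - mean_i) · (x_{k,j} - mean_j), with n-1 = 3:
  s[X,X] = ((-2)·(-2) + (-2)·(-2) + (1)·(1) + (3)·(3)) / 3 = 18/3 = 6
  s[X,Y] = ((-2)·(-1.75) + (-2)·(2.25) + (1)·(-2.75) + (3)·(2.25)) / 3 = 3/3 = 1
  s[Y,Y] = ((-1.75)·(-1.75) + (2.25)·(2.25) + (-2.75)·(-2.75) + (2.25)·(2.25)) / 3 = 20.75/3 = 6.9167
  Sample standard deviations s_i = √(s[i,i]):
  s(X) = √(6) = 2.4495
  s(Y) = √(6.9167) = 2.63

Step 3 — r_{ij} = s_{ij} / (s_i · s_j):
  r[X,X] = 1 (diagonal).
  r[X,Y] = 1 / (2.4495 · 2.63) = 1 / 6.442 = 0.1552
  r[Y,Y] = 1 (diagonal).

R is symmetric with unit diagonal. Assembling:

R = [[1, 0.1552],
 [0.1552, 1]]


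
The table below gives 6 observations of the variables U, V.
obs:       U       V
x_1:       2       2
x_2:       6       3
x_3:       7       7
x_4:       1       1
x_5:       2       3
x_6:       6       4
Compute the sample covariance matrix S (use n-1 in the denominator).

Step 1 — column means:
  mean(U) = (2 + 6 + 7 + 1 + 2 + 6) / 6 = 24/6 = 4
  mean(V) = (2 + 3 + 7 + 1 + 3 + 4) / 6 = 20/6 = 3.3333

Step 2 — sample covariance S[i,j] = (1/(n-1)) · Σ_k (x_{k,i} - mean_i) · (x_{k,j} - mean_j), with n-1 = 5.
  S[U,U] = ((-2)·(-2) + (2)·(2) + (3)·(3) + (-3)·(-3) + (-2)·(-2) + (2)·(2)) / 5 = 34/5 = 6.8
  S[U,V] = ((-2)·(-1.3333) + (2)·(-0.3333) + (3)·(3.6667) + (-3)·(-2.3333) + (-2)·(-0.3333) + (2)·(0.6667)) / 5 = 22/5 = 4.4
  S[V,V] = ((-1.3333)·(-1.3333) + (-0.3333)·(-0.3333) + (3.6667)·(3.6667) + (-2.3333)·(-2.3333) + (-0.3333)·(-0.3333) + (0.6667)·(0.6667)) / 5 = 21.3333/5 = 4.2667

S is symmetric (S[j,i] = S[i,j]). Assembling:

S = [[6.8, 4.4],
 [4.4, 4.2667]]


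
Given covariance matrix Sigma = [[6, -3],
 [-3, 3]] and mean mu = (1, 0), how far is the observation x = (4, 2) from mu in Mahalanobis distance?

Step 1 — centre the observation: (x - mu) = (3, 2).

Step 2 — invert Sigma. det(Sigma) = 6·3 - (-3)² = 9.
  Sigma^{-1} = (1/det) · [[d, -b], [-b, a]] = [[0.3333, 0.3333],
 [0.3333, 0.6667]].

Step 3 — form the quadratic (x - mu)^T · Sigma^{-1} · (x - mu):
  Sigma^{-1} · (x - mu) = (1.6667, 2.3333).
  (x - mu)^T · [Sigma^{-1} · (x - mu)] = (3)·(1.6667) + (2)·(2.3333) = 9.6667.

Step 4 — take square root: d = √(9.6667) ≈ 3.1091.

d(x, mu) = √(9.6667) ≈ 3.1091


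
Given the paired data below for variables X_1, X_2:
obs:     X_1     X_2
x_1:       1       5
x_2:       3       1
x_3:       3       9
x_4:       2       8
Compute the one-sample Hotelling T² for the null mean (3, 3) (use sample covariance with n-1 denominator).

Step 1 — sample mean vector:
  mean(X_1) = (1 + 3 + 3 + 2) / 4 = 9/4 = 2.25
  mean(X_2) = (5 + 1 + 9 + 8) / 4 = 23/4 = 5.75
  x̄ = (2.25, 5.75),  deviation x̄ - mu_0 = (2.25, 5.75) - (3, 3) = (-0.75, 2.75).

Step 2 — sample covariance matrix, S[i,j] = (1/(n-1)) · Σ_k (x_{k,i} - mean_i) · (x_{k,j} - mean_j), divisor n-1 = 3:
  S[X_1,X_1] = ((-1.25)·(-1.25) + (0.75)·(0.75) + (0.75)·(0.75) + (-0.25)·(-0.25)) / 3 = 2.75/3 = 0.9167
  S[X_1,X_2] = ((-1.25)·(-0.75) + (0.75)·(-4.75) + (0.75)·(3.25) + (-0.25)·(2.25)) / 3 = -0.75/3 = -0.25
  S[X_2,X_2] = ((-0.75)·(-0.75) + (-4.75)·(-4.75) + (3.25)·(3.25) + (2.25)·(2.25)) / 3 = 38.75/3 = 12.9167
  S = [[0.9167, -0.25],
 [-0.25, 12.9167]].

Step 3 — invert S. det(S) = 0.9167·12.9167 - (-0.25)² = 11.7778.
  S^{-1} = (1/det) · [[d, -b], [-b, a]] = [[1.0967, 0.0212],
 [0.0212, 0.0778]].

Step 4 — quadratic form (x̄ - mu_0)^T · S^{-1} · (x̄ - mu_0):
  S^{-1} · (x̄ - mu_0) = (-0.7642, 0.1981),
  (x̄ - mu_0)^T · [...] = (-0.75)·(-0.7642) + (2.75)·(0.1981) = 1.1179.

Step 5 — scale by n: T² = 4 · 1.1179 = 4.4717.

T² ≈ 4.4717


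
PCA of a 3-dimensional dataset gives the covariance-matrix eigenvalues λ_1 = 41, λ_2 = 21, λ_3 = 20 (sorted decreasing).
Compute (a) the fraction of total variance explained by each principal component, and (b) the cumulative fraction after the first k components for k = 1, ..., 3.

Step 1 — total variance = trace(Sigma) = Σ λ_i = 41 + 21 + 20 = 82.

Step 2 — fraction explained by component i = λ_i / Σ λ:
  PC1: 41/82 = 0.5
  PC2: 21/82 = 0.2561
  PC3: 20/82 = 0.2439

Step 3 — cumulative fraction after k components = (λ_1 + ... + λ_k) / Σ λ:
  k = 1: 41/82 = 0.5
  k = 2: (41 + 21)/82 = 62/82 = 0.7561
  k = 3: (41 + 21 + 20)/82 = 82/82 = 1

Summary (fraction, with percent):

explained: PC1 0.5 (50%), PC2 0.2561 (25.61%), PC3 0.2439 (24.39%);  cumulative: 0.5, 0.7561, 1


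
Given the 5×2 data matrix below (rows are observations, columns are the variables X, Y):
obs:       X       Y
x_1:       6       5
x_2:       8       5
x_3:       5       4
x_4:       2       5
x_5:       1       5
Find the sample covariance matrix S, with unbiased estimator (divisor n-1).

Step 1 — column means:
  mean(X) = (6 + 8 + 5 + 2 + 1) / 5 = 22/5 = 4.4
  mean(Y) = (5 + 5 + 4 + 5 + 5) / 5 = 24/5 = 4.8

Step 2 — sample covariance S[i,j] = (1/(n-1)) · Σ_k (x_{k,i} - mean_i) · (x_{k,j} - mean_j), with n-1 = 4.
  S[X,X] = ((1.6)·(1.6) + (3.6)·(3.6) + (0.6)·(0.6) + (-2.4)·(-2.4) + (-3.4)·(-3.4)) / 4 = 33.2/4 = 8.3
  S[X,Y] = ((1.6)·(0.2) + (3.6)·(0.2) + (0.6)·(-0.8) + (-2.4)·(0.2) + (-3.4)·(0.2)) / 4 = -0.6/4 = -0.15
  S[Y,Y] = ((0.2)·(0.2) + (0.2)·(0.2) + (-0.8)·(-0.8) + (0.2)·(0.2) + (0.2)·(0.2)) / 4 = 0.8/4 = 0.2

S is symmetric (S[j,i] = S[i,j]). Assembling:

S = [[8.3, -0.15],
 [-0.15, 0.2]]


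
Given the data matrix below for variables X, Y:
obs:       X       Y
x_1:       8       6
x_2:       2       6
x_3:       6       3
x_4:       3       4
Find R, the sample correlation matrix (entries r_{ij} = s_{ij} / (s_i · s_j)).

Step 1 — column means:
  mean(X) = (8 + 2 + 6 + 3) / 4 = 19/4 = 4.75
  mean(Y) = (6 + 6 + 3 + 4) / 4 = 19/4 = 4.75

Step 2 — sample variances and covariances s[i,j] = (1/(n-1)) · Σ_k (x_{k,i} - mean_i) · (x_{k,j} - mean_j), with n-1 = 3:
  s[X,X] = ((3.25)·(3.25) + (-2.75)·(-2.75) + (1.25)·(1.25) + (-1.75)·(-1.75)) / 3 = 22.75/3 = 7.5833
  s[X,Y] = ((3.25)·(1.25) + (-2.75)·(1.25) + (1.25)·(-1.75) + (-1.75)·(-0.75)) / 3 = -0.25/3 = -0.0833
  s[Y,Y] = ((1.25)·(1.25) + (1.25)·(1.25) + (-1.75)·(-1.75) + (-0.75)·(-0.75)) / 3 = 6.75/3 = 2.25
  Sample standard deviations s_i = √(s[i,i]):
  s(X) = √(7.5833) = 2.7538
  s(Y) = √(2.25) = 1.5

Step 3 — r_{ij} = s_{ij} / (s_i · s_j):
  r[X,X] = 1 (diagonal).
  r[X,Y] = -0.0833 / (2.7538 · 1.5) = -0.0833 / 4.1307 = -0.0202
  r[Y,Y] = 1 (diagonal).

R is symmetric with unit diagonal. Assembling:

R = [[1, -0.0202],
 [-0.0202, 1]]


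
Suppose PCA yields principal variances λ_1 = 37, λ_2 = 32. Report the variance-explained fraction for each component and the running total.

Step 1 — total variance = trace(Sigma) = Σ λ_i = 37 + 32 = 69.

Step 2 — fraction explained by component i = λ_i / Σ λ:
  PC1: 37/69 = 0.5362
  PC2: 32/69 = 0.4638

Step 3 — cumulative fraction after k components = (λ_1 + ... + λ_k) / Σ λ:
  k = 1: 37/69 = 0.5362
  k = 2: (37 + 32)/69 = 69/69 = 1

Summary (fraction, with percent):

explained: PC1 0.5362 (53.62%), PC2 0.4638 (46.38%);  cumulative: 0.5362, 1


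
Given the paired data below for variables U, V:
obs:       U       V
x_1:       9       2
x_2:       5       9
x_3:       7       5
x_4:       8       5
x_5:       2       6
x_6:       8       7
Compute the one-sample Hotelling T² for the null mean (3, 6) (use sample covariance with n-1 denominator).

Step 1 — sample mean vector:
  mean(U) = (9 + 5 + 7 + 8 + 2 + 8) / 6 = 39/6 = 6.5
  mean(V) = (2 + 9 + 5 + 5 + 6 + 7) / 6 = 34/6 = 5.6667
  x̄ = (6.5, 5.6667),  deviation x̄ - mu_0 = (6.5, 5.6667) - (3, 6) = (3.5, -0.3333).

Step 2 — sample covariance matrix, S[i,j] = (1/(n-1)) · Σ_k (x_{k,i} - mean_i) · (x_{k,j} - mean_j), divisor n-1 = 5:
  S[U,U] = ((2.5)·(2.5) + (-1.5)·(-1.5) + (0.5)·(0.5) + (1.5)·(1.5) + (-4.5)·(-4.5) + (1.5)·(1.5)) / 5 = 33.5/5 = 6.7
  S[U,V] = ((2.5)·(-3.6667) + (-1.5)·(3.3333) + (0.5)·(-0.6667) + (1.5)·(-0.6667) + (-4.5)·(0.3333) + (1.5)·(1.3333)) / 5 = -15/5 = -3
  S[V,V] = ((-3.6667)·(-3.6667) + (3.3333)·(3.3333) + (-0.6667)·(-0.6667) + (-0.6667)·(-0.6667) + (0.3333)·(0.3333) + (1.3333)·(1.3333)) / 5 = 27.3333/5 = 5.4667
  S = [[6.7, -3],
 [-3, 5.4667]].

Step 3 — invert S. det(S) = 6.7·5.4667 - (-3)² = 27.6267.
  S^{-1} = (1/det) · [[d, -b], [-b, a]] = [[0.1979, 0.1086],
 [0.1086, 0.2425]].

Step 4 — quadratic form (x̄ - mu_0)^T · S^{-1} · (x̄ - mu_0):
  S^{-1} · (x̄ - mu_0) = (0.6564, 0.2992),
  (x̄ - mu_0)^T · [...] = (3.5)·(0.6564) + (-0.3333)·(0.2992) = 2.1976.

Step 5 — scale by n: T² = 6 · 2.1976 = 13.1853.

T² ≈ 13.1853


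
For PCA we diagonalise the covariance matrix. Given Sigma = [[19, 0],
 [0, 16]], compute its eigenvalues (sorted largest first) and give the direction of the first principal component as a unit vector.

Step 1 — characteristic polynomial of 2×2 Sigma:
  det(Sigma - λI) = λ² - trace · λ + det = 0.
  trace = 19 + 16 = 35, det = 19·16 - (0)² = 304.
Step 2 — discriminant:
  Δ = trace² - 4·det = 1225 - 1216 = 9.
Step 3 — eigenvalues:
  λ = (trace ± √Δ)/2 = (35 ± 3)/2,
  λ_1 = 19,  λ_2 = 16.

Step 4 — unit eigenvector for λ_1: Sigma is diagonal, so its eigenvectors are the coordinate axes. λ_1 = 19 is the diagonal entry on the first coordinate axis, hence
  v_1 = (1, 0) (||v_1|| = 1).

λ_1 = 19,  λ_2 = 16;  v_1 ≈ (1, 0)


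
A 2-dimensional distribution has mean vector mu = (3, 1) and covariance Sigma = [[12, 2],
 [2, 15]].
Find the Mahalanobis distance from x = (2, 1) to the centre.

Step 1 — centre the observation: (x - mu) = (-1, 0).

Step 2 — invert Sigma. det(Sigma) = 12·15 - (2)² = 176.
  Sigma^{-1} = (1/det) · [[d, -b], [-b, a]] = [[0.0852, -0.0114],
 [-0.0114, 0.0682]].

Step 3 — form the quadratic (x - mu)^T · Sigma^{-1} · (x - mu):
  Sigma^{-1} · (x - mu) = (-0.0852, 0.0114).
  (x - mu)^T · [Sigma^{-1} · (x - mu)] = (-1)·(-0.0852) + (0)·(0.0114) = 0.0852.

Step 4 — take square root: d = √(0.0852) ≈ 0.2919.

d(x, mu) = √(0.0852) ≈ 0.2919


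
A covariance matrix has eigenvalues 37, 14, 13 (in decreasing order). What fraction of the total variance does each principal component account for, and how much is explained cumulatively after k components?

Step 1 — total variance = trace(Sigma) = Σ λ_i = 37 + 14 + 13 = 64.

Step 2 — fraction explained by component i = λ_i / Σ λ:
  PC1: 37/64 = 0.5781
  PC2: 14/64 = 0.2188
  PC3: 13/64 = 0.2031

Step 3 — cumulative fraction after k components = (λ_1 + ... + λ_k) / Σ λ:
  k = 1: 37/64 = 0.5781
  k = 2: (37 + 14)/64 = 51/64 = 0.7969
  k = 3: (37 + 14 + 13)/64 = 64/64 = 1

Summary (fraction, with percent):

explained: PC1 0.5781 (57.81%), PC2 0.2188 (21.88%), PC3 0.2031 (20.31%);  cumulative: 0.5781, 0.7969, 1


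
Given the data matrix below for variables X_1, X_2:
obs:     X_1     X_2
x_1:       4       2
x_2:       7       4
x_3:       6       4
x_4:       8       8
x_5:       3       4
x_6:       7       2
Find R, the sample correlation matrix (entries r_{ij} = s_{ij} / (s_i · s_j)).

Step 1 — column means:
  mean(X_1) = (4 + 7 + 6 + 8 + 3 + 7) / 6 = 35/6 = 5.8333
  mean(X_2) = (2 + 4 + 4 + 8 + 4 + 2) / 6 = 24/6 = 4

Step 2 — sample variances and covariances s[i,j] = (1/(n-1)) · Σ_k (x_{k,i} - mean_i) · (x_{k,j} - mean_j), with n-1 = 5:
  s[X_1,X_1] = ((-1.8333)·(-1.8333) + (1.1667)·(1.1667) + (0.1667)·(0.1667) + (2.1667)·(2.1667) + (-2.8333)·(-2.8333) + (1.1667)·(1.1667)) / 5 = 18.8333/5 = 3.7667
  s[X_1,X_2] = ((-1.8333)·(-2) + (1.1667)·(0) + (0.1667)·(0) + (2.1667)·(4) + (-2.8333)·(0) + (1.1667)·(-2)) / 5 = 10/5 = 2
  s[X_2,X_2] = ((-2)·(-2) + (0)·(0) + (0)·(0) + (4)·(4) + (0)·(0) + (-2)·(-2)) / 5 = 24/5 = 4.8
  Sample standard deviations s_i = √(s[i,i]):
  s(X_1) = √(3.7667) = 1.9408
  s(X_2) = √(4.8) = 2.1909

Step 3 — r_{ij} = s_{ij} / (s_i · s_j):
  r[X_1,X_1] = 1 (diagonal).
  r[X_1,X_2] = 2 / (1.9408 · 2.1909) = 2 / 4.2521 = 0.4704
  r[X_2,X_2] = 1 (diagonal).

R is symmetric with unit diagonal. Assembling:

R = [[1, 0.4704],
 [0.4704, 1]]


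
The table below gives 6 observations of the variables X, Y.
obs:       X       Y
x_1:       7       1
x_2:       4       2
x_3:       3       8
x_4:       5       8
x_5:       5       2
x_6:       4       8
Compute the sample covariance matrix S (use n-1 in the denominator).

Step 1 — column means:
  mean(X) = (7 + 4 + 3 + 5 + 5 + 4) / 6 = 28/6 = 4.6667
  mean(Y) = (1 + 2 + 8 + 8 + 2 + 8) / 6 = 29/6 = 4.8333

Step 2 — sample covariance S[i,j] = (1/(n-1)) · Σ_k (x_{k,i} - mean_i) · (x_{k,j} - mean_j), with n-1 = 5.
  S[X,X] = ((2.3333)·(2.3333) + (-0.6667)·(-0.6667) + (-1.6667)·(-1.6667) + (0.3333)·(0.3333) + (0.3333)·(0.3333) + (-0.6667)·(-0.6667)) / 5 = 9.3333/5 = 1.8667
  S[X,Y] = ((2.3333)·(-3.8333) + (-0.6667)·(-2.8333) + (-1.6667)·(3.1667) + (0.3333)·(3.1667) + (0.3333)·(-2.8333) + (-0.6667)·(3.1667)) / 5 = -14.3333/5 = -2.8667
  S[Y,Y] = ((-3.8333)·(-3.8333) + (-2.8333)·(-2.8333) + (3.1667)·(3.1667) + (3.1667)·(3.1667) + (-2.8333)·(-2.8333) + (3.1667)·(3.1667)) / 5 = 60.8333/5 = 12.1667

S is symmetric (S[j,i] = S[i,j]). Assembling:

S = [[1.8667, -2.8667],
 [-2.8667, 12.1667]]


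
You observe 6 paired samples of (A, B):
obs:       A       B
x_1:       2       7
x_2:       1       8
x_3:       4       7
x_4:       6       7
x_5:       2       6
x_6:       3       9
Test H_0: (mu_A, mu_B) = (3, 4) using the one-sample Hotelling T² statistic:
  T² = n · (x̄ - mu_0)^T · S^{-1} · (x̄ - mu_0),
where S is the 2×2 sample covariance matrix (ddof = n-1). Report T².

Step 1 — sample mean vector:
  mean(A) = (2 + 1 + 4 + 6 + 2 + 3) / 6 = 18/6 = 3
  mean(B) = (7 + 8 + 7 + 7 + 6 + 9) / 6 = 44/6 = 7.3333
  x̄ = (3, 7.3333),  deviation x̄ - mu_0 = (3, 7.3333) - (3, 4) = (0, 3.3333).

Step 2 — sample covariance matrix, S[i,j] = (1/(n-1)) · Σ_k (x_{k,i} - mean_i) · (x_{k,j} - mean_j), divisor n-1 = 5:
  S[A,A] = ((-1)·(-1) + (-2)·(-2) + (1)·(1) + (3)·(3) + (-1)·(-1) + (0)·(0)) / 5 = 16/5 = 3.2
  S[A,B] = ((-1)·(-0.3333) + (-2)·(0.6667) + (1)·(-0.3333) + (3)·(-0.3333) + (-1)·(-1.3333) + (0)·(1.6667)) / 5 = -1/5 = -0.2
  S[B,B] = ((-0.3333)·(-0.3333) + (0.6667)·(0.6667) + (-0.3333)·(-0.3333) + (-0.3333)·(-0.3333) + (-1.3333)·(-1.3333) + (1.6667)·(1.6667)) / 5 = 5.3333/5 = 1.0667
  S = [[3.2, -0.2],
 [-0.2, 1.0667]].

Step 3 — invert S. det(S) = 3.2·1.0667 - (-0.2)² = 3.3733.
  S^{-1} = (1/det) · [[d, -b], [-b, a]] = [[0.3162, 0.0593],
 [0.0593, 0.9486]].

Step 4 — quadratic form (x̄ - mu_0)^T · S^{-1} · (x̄ - mu_0):
  S^{-1} · (x̄ - mu_0) = (0.1976, 3.1621),
  (x̄ - mu_0)^T · [...] = (0)·(0.1976) + (3.3333)·(3.1621) = 10.5402.

Step 5 — scale by n: T² = 6 · 10.5402 = 63.2411.

T² ≈ 63.2411


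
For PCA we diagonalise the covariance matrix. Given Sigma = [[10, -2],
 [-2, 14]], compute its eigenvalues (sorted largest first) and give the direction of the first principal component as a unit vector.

Step 1 — characteristic polynomial of 2×2 Sigma:
  det(Sigma - λI) = λ² - trace · λ + det = 0.
  trace = 10 + 14 = 24, det = 10·14 - (-2)² = 136.
Step 2 — discriminant:
  Δ = trace² - 4·det = 576 - 544 = 32.
Step 3 — eigenvalues:
  λ = (trace ± √Δ)/2 = (24 ± 5.6569)/2,
  λ_1 = 14.8284,  λ_2 = 9.1716.

Step 4 — unit eigenvector for λ_1: solve (Sigma - λ_1 I)v = 0. First row:
  (10 - 14.8284)·v_x + (-2)·v_y = 0, i.e. (-4.8284)·v_x + (-2)·v_y = 0,
  so v ∝ (b, λ_1 - a) = (-2, 4.8284); multiply by -1 so the first entry is positive: u = (2, -4.8284).
  ||u|| = √((2)² + (-4.8284)²) = √(27.3137) ≈ 5.2263,
  v_1 = u/||u|| ≈ (0.3827, -0.9239) (||v_1|| = 1).

λ_1 = 14.8284,  λ_2 = 9.1716;  v_1 ≈ (0.3827, -0.9239)


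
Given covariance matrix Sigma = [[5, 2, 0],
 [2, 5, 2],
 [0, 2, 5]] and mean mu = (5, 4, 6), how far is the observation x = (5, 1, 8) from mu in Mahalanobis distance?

Step 1 — centre the observation: (x - mu) = (0, -3, 2).

Step 2 — invert Sigma (cofactor / det for 3×3, or solve directly):
  Sigma^{-1} = [[0.2471, -0.1176, 0.0471],
 [-0.1176, 0.2941, -0.1176],
 [0.0471, -0.1176, 0.2471]].

Step 3 — form the quadratic (x - mu)^T · Sigma^{-1} · (x - mu):
  Sigma^{-1} · (x - mu) = (0.4471, -1.1176, 0.8471).
  (x - mu)^T · [Sigma^{-1} · (x - mu)] = (0)·(0.4471) + (-3)·(-1.1176) + (2)·(0.8471) = 5.0471.

Step 4 — take square root: d = √(5.0471) ≈ 2.2466.

d(x, mu) = √(5.0471) ≈ 2.2466


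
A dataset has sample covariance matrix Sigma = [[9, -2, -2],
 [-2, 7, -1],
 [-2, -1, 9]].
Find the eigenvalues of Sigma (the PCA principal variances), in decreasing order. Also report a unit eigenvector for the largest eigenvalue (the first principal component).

Step 1 — characteristic polynomial p(λ) = det(λI - Sigma) = λ³ - tr·λ² + c_1·λ - det, where tr = trace, c_1 = sum of the principal 2×2 minors, det = det(Sigma):
  tr = 9 + 7 + 9 = 25,
  c_1 = (9·7 - (-2)²) + (9·9 - (-2)²) + (7·9 - (-1)²) = 59 + 77 + 62 = 198,
  det = 9·(7·9 - (-1)²) - (-2)·((-2)·9 - (-1)·(-2)) + (-2)·((-2)·(-1) - 7·(-2)) = 9·(62) - (-2)·(-20) + (-2)·(16) = 486.
  So p(λ) = λ³ - 25λ² + 198λ - 486.
Step 2 — look for an integer root (rational root theorem: any rational root is an integer divisor of 486). Testing λ = 9:
  p(9) = 729 - 2025 + 1782 - 486 = 0  ✓
  Dividing out (λ - 9): p(λ) = (λ - 9)(λ² - 16λ + 54).
Step 3 — remaining eigenvalues from the quadratic λ² - 16λ + 54 = 0:
  Δ = 16² - 4·54 = 256 - 216 = 40,  λ = (16 ± √40)/2 = (16 ± 6.3246)/2 ≈ 11.1623 or 4.8377.
  Sorted: λ_1 = 11.1623,  λ_2 = 9,  λ_3 = 4.8377  (check: sum = 25 = tr ✓).

Step 4 — unit eigenvector for λ_1 ≈ 11.1623: v spans the null space of (Sigma - λ_1 I), whose rows are
  r_1 = (-2.1623, -2, -2),  r_2 = (-2, -4.1623, -1),  r_3 = (-2, -1, -2.1623).
  v is orthogonal to every row, so take v ∝ r_1 × r_2 = ((-2)·(-1) - (-2)·(-4.1623), (-2)·(-2) - (-2.1623)·(-1), (-2.1623)·(-4.1623) - (-2)·(-2)) ≈ (-6.3246, 1.8377, 5).
  Rescale (multiply by -1 so the first nonzero entry is positive): u = (6.3246, -1.8377, -5).
  ||u|| = √((6.3246)² + (-1.8377)² + (-5)²) = √(68.3772) ≈ 8.2691,  v_1 = u/||u|| ≈ (0.7648, -0.2222, -0.6047) (||v_1|| = 1).

λ_1 = 11.1623,  λ_2 = 9,  λ_3 = 4.8377;  v_1 ≈ (0.7648, -0.2222, -0.6047)


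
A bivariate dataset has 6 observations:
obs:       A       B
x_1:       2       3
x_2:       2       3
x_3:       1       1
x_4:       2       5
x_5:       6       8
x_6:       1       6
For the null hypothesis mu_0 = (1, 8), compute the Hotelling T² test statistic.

Step 1 — sample mean vector:
  mean(A) = (2 + 2 + 1 + 2 + 6 + 1) / 6 = 14/6 = 2.3333
  mean(B) = (3 + 3 + 1 + 5 + 8 + 6) / 6 = 26/6 = 4.3333
  x̄ = (2.3333, 4.3333),  deviation x̄ - mu_0 = (2.3333, 4.3333) - (1, 8) = (1.3333, -3.6667).

Step 2 — sample covariance matrix, S[i,j] = (1/(n-1)) · Σ_k (x_{k,i} - mean_i) · (x_{k,j} - mean_j), divisor n-1 = 5:
  S[A,A] = ((-0.3333)·(-0.3333) + (-0.3333)·(-0.3333) + (-1.3333)·(-1.3333) + (-0.3333)·(-0.3333) + (3.6667)·(3.6667) + (-1.3333)·(-1.3333)) / 5 = 17.3333/5 = 3.4667
  S[A,B] = ((-0.3333)·(-1.3333) + (-0.3333)·(-1.3333) + (-1.3333)·(-3.3333) + (-0.3333)·(0.6667) + (3.6667)·(3.6667) + (-1.3333)·(1.6667)) / 5 = 16.3333/5 = 3.2667
  S[B,B] = ((-1.3333)·(-1.3333) + (-1.3333)·(-1.3333) + (-3.3333)·(-3.3333) + (0.6667)·(0.6667) + (3.6667)·(3.6667) + (1.6667)·(1.6667)) / 5 = 31.3333/5 = 6.2667
  S = [[3.4667, 3.2667],
 [3.2667, 6.2667]].

Step 3 — invert S. det(S) = 3.4667·6.2667 - (3.2667)² = 11.0533.
  S^{-1} = (1/det) · [[d, -b], [-b, a]] = [[0.5669, -0.2955],
 [-0.2955, 0.3136]].

Step 4 — quadratic form (x̄ - mu_0)^T · S^{-1} · (x̄ - mu_0):
  S^{-1} · (x̄ - mu_0) = (1.8396, -1.544),
  (x̄ - mu_0)^T · [...] = (1.3333)·(1.8396) + (-3.6667)·(-1.544) = 8.1142.

Step 5 — scale by n: T² = 6 · 8.1142 = 48.6852.

T² ≈ 48.6852


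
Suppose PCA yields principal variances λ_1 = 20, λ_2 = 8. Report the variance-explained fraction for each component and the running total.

Step 1 — total variance = trace(Sigma) = Σ λ_i = 20 + 8 = 28.

Step 2 — fraction explained by component i = λ_i / Σ λ:
  PC1: 20/28 = 0.7143
  PC2: 8/28 = 0.2857

Step 3 — cumulative fraction after k components = (λ_1 + ... + λ_k) / Σ λ:
  k = 1: 20/28 = 0.7143
  k = 2: (20 + 8)/28 = 28/28 = 1

Summary (fraction, with percent):

explained: PC1 0.7143 (71.43%), PC2 0.2857 (28.57%);  cumulative: 0.7143, 1


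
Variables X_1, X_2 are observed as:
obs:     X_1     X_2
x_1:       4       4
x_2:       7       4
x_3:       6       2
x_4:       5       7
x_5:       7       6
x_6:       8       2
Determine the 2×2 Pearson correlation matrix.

Step 1 — column means:
  mean(X_1) = (4 + 7 + 6 + 5 + 7 + 8) / 6 = 37/6 = 6.1667
  mean(X_2) = (4 + 4 + 2 + 7 + 6 + 2) / 6 = 25/6 = 4.1667

Step 2 — sample variances and covariances s[i,j] = (1/(n-1)) · Σ_k (x_{k,i} - mean_i) · (x_{k,j} - mean_j), with n-1 = 5:
  s[X_1,X_1] = ((-2.1667)·(-2.1667) + (0.8333)·(0.8333) + (-0.1667)·(-0.1667) + (-1.1667)·(-1.1667) + (0.8333)·(0.8333) + (1.8333)·(1.8333)) / 5 = 10.8333/5 = 2.1667
  s[X_1,X_2] = ((-2.1667)·(-0.1667) + (0.8333)·(-0.1667) + (-0.1667)·(-2.1667) + (-1.1667)·(2.8333) + (0.8333)·(1.8333) + (1.8333)·(-2.1667)) / 5 = -5.1667/5 = -1.0333
  s[X_2,X_2] = ((-0.1667)·(-0.1667) + (-0.1667)·(-0.1667) + (-2.1667)·(-2.1667) + (2.8333)·(2.8333) + (1.8333)·(1.8333) + (-2.1667)·(-2.1667)) / 5 = 20.8333/5 = 4.1667
  Sample standard deviations s_i = √(s[i,i]):
  s(X_1) = √(2.1667) = 1.472
  s(X_2) = √(4.1667) = 2.0412

Step 3 — r_{ij} = s_{ij} / (s_i · s_j):
  r[X_1,X_1] = 1 (diagonal).
  r[X_1,X_2] = -1.0333 / (1.472 · 2.0412) = -1.0333 / 3.0046 = -0.3439
  r[X_2,X_2] = 1 (diagonal).

R is symmetric with unit diagonal. Assembling:

R = [[1, -0.3439],
 [-0.3439, 1]]


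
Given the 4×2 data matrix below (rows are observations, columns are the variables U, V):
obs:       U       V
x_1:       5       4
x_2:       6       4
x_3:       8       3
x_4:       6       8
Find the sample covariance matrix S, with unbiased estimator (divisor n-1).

Step 1 — column means:
  mean(U) = (5 + 6 + 8 + 6) / 4 = 25/4 = 6.25
  mean(V) = (4 + 4 + 3 + 8) / 4 = 19/4 = 4.75

Step 2 — sample covariance S[i,j] = (1/(n-1)) · Σ_k (x_{k,i} - mean_i) · (x_{k,j} - mean_j), with n-1 = 3.
  S[U,U] = ((-1.25)·(-1.25) + (-0.25)·(-0.25) + (1.75)·(1.75) + (-0.25)·(-0.25)) / 3 = 4.75/3 = 1.5833
  S[U,V] = ((-1.25)·(-0.75) + (-0.25)·(-0.75) + (1.75)·(-1.75) + (-0.25)·(3.25)) / 3 = -2.75/3 = -0.9167
  S[V,V] = ((-0.75)·(-0.75) + (-0.75)·(-0.75) + (-1.75)·(-1.75) + (3.25)·(3.25)) / 3 = 14.75/3 = 4.9167

S is symmetric (S[j,i] = S[i,j]). Assembling:

S = [[1.5833, -0.9167],
 [-0.9167, 4.9167]]


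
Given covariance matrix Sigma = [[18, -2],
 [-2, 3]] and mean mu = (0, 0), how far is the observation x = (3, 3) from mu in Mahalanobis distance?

Step 1 — centre the observation: (x - mu) = (3, 3).

Step 2 — invert Sigma. det(Sigma) = 18·3 - (-2)² = 50.
  Sigma^{-1} = (1/det) · [[d, -b], [-b, a]] = [[0.06, 0.04],
 [0.04, 0.36]].

Step 3 — form the quadratic (x - mu)^T · Sigma^{-1} · (x - mu):
  Sigma^{-1} · (x - mu) = (0.3, 1.2).
  (x - mu)^T · [Sigma^{-1} · (x - mu)] = (3)·(0.3) + (3)·(1.2) = 4.5.

Step 4 — take square root: d = √(4.5) ≈ 2.1213.

d(x, mu) = √(4.5) ≈ 2.1213


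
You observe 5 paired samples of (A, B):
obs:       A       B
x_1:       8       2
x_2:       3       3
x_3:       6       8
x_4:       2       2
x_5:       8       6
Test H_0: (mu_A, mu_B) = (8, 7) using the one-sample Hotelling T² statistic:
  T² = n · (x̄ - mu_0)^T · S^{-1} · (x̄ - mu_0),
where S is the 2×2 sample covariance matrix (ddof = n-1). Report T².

Step 1 — sample mean vector:
  mean(A) = (8 + 3 + 6 + 2 + 8) / 5 = 27/5 = 5.4
  mean(B) = (2 + 3 + 8 + 2 + 6) / 5 = 21/5 = 4.2
  x̄ = (5.4, 4.2),  deviation x̄ - mu_0 = (5.4, 4.2) - (8, 7) = (-2.6, -2.8).

Step 2 — sample covariance matrix, S[i,j] = (1/(n-1)) · Σ_k (x_{k,i} - mean_i) · (x_{k,j} - mean_j), divisor n-1 = 4:
  S[A,A] = ((2.6)·(2.6) + (-2.4)·(-2.4) + (0.6)·(0.6) + (-3.4)·(-3.4) + (2.6)·(2.6)) / 4 = 31.2/4 = 7.8
  S[A,B] = ((2.6)·(-2.2) + (-2.4)·(-1.2) + (0.6)·(3.8) + (-3.4)·(-2.2) + (2.6)·(1.8)) / 4 = 11.6/4 = 2.9
  S[B,B] = ((-2.2)·(-2.2) + (-1.2)·(-1.2) + (3.8)·(3.8) + (-2.2)·(-2.2) + (1.8)·(1.8)) / 4 = 28.8/4 = 7.2
  S = [[7.8, 2.9],
 [2.9, 7.2]].

Step 3 — invert S. det(S) = 7.8·7.2 - (2.9)² = 47.75.
  S^{-1} = (1/det) · [[d, -b], [-b, a]] = [[0.1508, -0.0607],
 [-0.0607, 0.1634]].

Step 4 — quadratic form (x̄ - mu_0)^T · S^{-1} · (x̄ - mu_0):
  S^{-1} · (x̄ - mu_0) = (-0.222, -0.2995),
  (x̄ - mu_0)^T · [...] = (-2.6)·(-0.222) + (-2.8)·(-0.2995) = 1.4157.

Step 5 — scale by n: T² = 5 · 1.4157 = 7.0785.

T² ≈ 7.0785


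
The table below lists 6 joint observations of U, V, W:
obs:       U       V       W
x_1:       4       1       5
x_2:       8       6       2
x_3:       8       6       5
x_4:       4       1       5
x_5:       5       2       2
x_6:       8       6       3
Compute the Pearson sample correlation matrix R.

Step 1 — column means:
  mean(U) = (4 + 8 + 8 + 4 + 5 + 8) / 6 = 37/6 = 6.1667
  mean(V) = (1 + 6 + 6 + 1 + 2 + 6) / 6 = 22/6 = 3.6667
  mean(W) = (5 + 2 + 5 + 5 + 2 + 3) / 6 = 22/6 = 3.6667

Step 2 — sample variances and covariances s[i,j] = (1/(n-1)) · Σ_k (x_{k,i} - mean_i) · (x_{k,j} - mean_j), with n-1 = 5:
  s[U,U] = ((-2.1667)·(-2.1667) + (1.8333)·(1.8333) + (1.8333)·(1.8333) + (-2.1667)·(-2.1667) + (-1.1667)·(-1.1667) + (1.8333)·(1.8333)) / 5 = 20.8333/5 = 4.1667
  s[U,V] = ((-2.1667)·(-2.6667) + (1.8333)·(2.3333) + (1.8333)·(2.3333) + (-2.1667)·(-2.6667) + (-1.1667)·(-1.6667) + (1.8333)·(2.3333)) / 5 = 26.3333/5 = 5.2667
  s[U,W] = ((-2.1667)·(1.3333) + (1.8333)·(-1.6667) + (1.8333)·(1.3333) + (-2.1667)·(1.3333) + (-1.1667)·(-1.6667) + (1.8333)·(-0.6667)) / 5 = -5.6667/5 = -1.1333
  s[V,V] = ((-2.6667)·(-2.6667) + (2.3333)·(2.3333) + (2.3333)·(2.3333) + (-2.6667)·(-2.6667) + (-1.6667)·(-1.6667) + (2.3333)·(2.3333)) / 5 = 33.3333/5 = 6.6667
  s[V,W] = ((-2.6667)·(1.3333) + (2.3333)·(-1.6667) + (2.3333)·(1.3333) + (-2.6667)·(1.3333) + (-1.6667)·(-1.6667) + (2.3333)·(-0.6667)) / 5 = -6.6667/5 = -1.3333
  s[W,W] = ((1.3333)·(1.3333) + (-1.6667)·(-1.6667) + (1.3333)·(1.3333) + (1.3333)·(1.3333) + (-1.6667)·(-1.6667) + (-0.6667)·(-0.6667)) / 5 = 11.3333/5 = 2.2667
  Sample standard deviations s_i = √(s[i,i]):
  s(U) = √(4.1667) = 2.0412
  s(V) = √(6.6667) = 2.582
  s(W) = √(2.2667) = 1.5055

Step 3 — r_{ij} = s_{ij} / (s_i · s_j):
  r[U,U] = 1 (diagonal).
  r[U,V] = 5.2667 / (2.0412 · 2.582) = 5.2667 / 5.2705 = 0.9993
  r[U,W] = -1.1333 / (2.0412 · 1.5055) = -1.1333 / 3.0732 = -0.3688
  r[V,V] = 1 (diagonal).
  r[V,W] = -1.3333 / (2.582 · 1.5055) = -1.3333 / 3.8873 = -0.343
  r[W,W] = 1 (diagonal).

R is symmetric with unit diagonal. Assembling:

R = [[1, 0.9993, -0.3688],
 [0.9993, 1, -0.343],
 [-0.3688, -0.343, 1]]
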